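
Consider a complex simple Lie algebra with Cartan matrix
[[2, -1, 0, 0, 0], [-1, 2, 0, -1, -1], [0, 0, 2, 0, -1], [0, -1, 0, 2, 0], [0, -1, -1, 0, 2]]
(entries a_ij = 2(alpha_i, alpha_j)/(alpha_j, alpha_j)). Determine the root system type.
type D_5

The matrix has rank 5 with 2's on the diagonal. Reading the off-diagonal entries as Dynkin edges (a single edge where a_ij = a_ji = -1; a double or triple edge where a_ij * a_ji = 2 or 3), the diagram is a chain of 3 nodes with a fork of two nodes at one end (D_5). One simple-root ordering that puts it in standard form is (alpha_3, alpha_5, alpha_2, alpha_1, alpha_4). So the algebra is type D_5, i.e. so(10).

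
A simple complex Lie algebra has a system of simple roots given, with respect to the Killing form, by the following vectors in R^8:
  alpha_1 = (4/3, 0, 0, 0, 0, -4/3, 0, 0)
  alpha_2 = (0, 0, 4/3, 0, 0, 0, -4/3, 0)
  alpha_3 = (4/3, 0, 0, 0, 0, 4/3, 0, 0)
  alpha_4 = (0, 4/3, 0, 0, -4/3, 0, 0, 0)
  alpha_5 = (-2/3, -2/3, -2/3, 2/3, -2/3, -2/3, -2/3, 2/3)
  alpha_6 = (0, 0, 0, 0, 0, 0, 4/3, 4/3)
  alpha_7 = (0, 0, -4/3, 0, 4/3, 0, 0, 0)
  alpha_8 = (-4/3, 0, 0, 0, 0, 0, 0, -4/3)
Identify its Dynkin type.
E8

Compute the Cartan integers a_ij = 2(alpha_i, alpha_j)/(alpha_j, alpha_j); the resulting 8x8 Cartan matrix is
[[2, 0, 0, 0, 0, 0, 0, -1], [0, 2, 0, 0, 0, -1, -1, 0], [0, 0, 2, 0, -1, 0, 0, -1], [0, 0, 0, 2, 0, 0, -1, 0], [0, 0, -1, 0, 2, 0, 0, 0], [0, -1, 0, 0, 0, 2, 0, -1], [0, -1, 0, -1, 0, 0, 2, 0], [-1, 0, -1, 0, 0, -1, 0, 2]].
All simple roots have the same length, so the diagram is simply laced. The associated Dynkin diagram is a chain of 7 nodes with one extra node attached to the third node from one end (E_8), so the type is E_8.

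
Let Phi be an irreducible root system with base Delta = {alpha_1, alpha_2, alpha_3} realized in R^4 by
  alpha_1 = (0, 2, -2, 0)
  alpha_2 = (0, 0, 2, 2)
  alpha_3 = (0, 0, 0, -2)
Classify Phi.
B_3 (so(7))

Compute the Cartan integers a_ij = 2(alpha_i, alpha_j)/(alpha_j, alpha_j); the resulting 3x3 Cartan matrix is
[[2, -1, 0], [-1, 2, -2], [0, -1, 2]].
The roots have two lengths (squared-length ratio 2:1); the short ones are alpha_{3}. The associated Dynkin diagram is a chain of 3 nodes with a double edge at one end; the terminal node there is the unique short simple root (B_3), so the type is B_3 (the algebra so(7)).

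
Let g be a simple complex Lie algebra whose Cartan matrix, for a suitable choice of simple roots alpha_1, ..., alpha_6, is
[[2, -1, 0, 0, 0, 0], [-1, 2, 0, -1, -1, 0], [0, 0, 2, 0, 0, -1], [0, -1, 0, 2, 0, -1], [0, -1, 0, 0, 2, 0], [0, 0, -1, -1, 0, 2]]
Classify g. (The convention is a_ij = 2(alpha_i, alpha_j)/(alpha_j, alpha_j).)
type D_6

The matrix has rank 6 with 2's on the diagonal. Reading the off-diagonal entries as Dynkin edges (a single edge where a_ij = a_ji = -1; a double or triple edge where a_ij * a_ji = 2 or 3), the diagram is a chain of 4 nodes with a fork of two nodes at one end (D_6). One simple-root ordering that puts it in standard form is (alpha_3, alpha_6, alpha_4, alpha_2, alpha_1, alpha_5). So the algebra is type D_6, i.e. so(12).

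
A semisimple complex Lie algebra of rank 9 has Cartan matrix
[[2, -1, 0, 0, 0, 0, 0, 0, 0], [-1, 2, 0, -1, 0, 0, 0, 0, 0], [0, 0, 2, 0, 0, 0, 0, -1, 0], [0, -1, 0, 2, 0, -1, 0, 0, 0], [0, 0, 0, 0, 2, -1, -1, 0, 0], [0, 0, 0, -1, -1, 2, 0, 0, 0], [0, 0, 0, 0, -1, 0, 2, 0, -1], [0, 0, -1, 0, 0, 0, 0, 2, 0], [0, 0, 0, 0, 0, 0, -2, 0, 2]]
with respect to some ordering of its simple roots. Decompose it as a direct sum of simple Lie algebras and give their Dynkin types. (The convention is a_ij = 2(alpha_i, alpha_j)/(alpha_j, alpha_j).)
The diagram associated to this matrix has two connected components: the simple roots {alpha_3, alpha_8} form a chain of 2 nodes with single edges (A_2), and {alpha_1, alpha_2, alpha_4, alpha_5, alpha_6, alpha_7, alpha_9} form a chain of 7 nodes with a double edge at one end; the terminal node there is the unique long simple root (C_7). A semisimple Lie algebra decomposes uniquely as the direct sum of simple ideals, one per connected component of its Dynkin diagram, so g ≅ A_2 ⊕ C_7 (dimension 8 + 105 = 113).

A_2 ⊕ C_7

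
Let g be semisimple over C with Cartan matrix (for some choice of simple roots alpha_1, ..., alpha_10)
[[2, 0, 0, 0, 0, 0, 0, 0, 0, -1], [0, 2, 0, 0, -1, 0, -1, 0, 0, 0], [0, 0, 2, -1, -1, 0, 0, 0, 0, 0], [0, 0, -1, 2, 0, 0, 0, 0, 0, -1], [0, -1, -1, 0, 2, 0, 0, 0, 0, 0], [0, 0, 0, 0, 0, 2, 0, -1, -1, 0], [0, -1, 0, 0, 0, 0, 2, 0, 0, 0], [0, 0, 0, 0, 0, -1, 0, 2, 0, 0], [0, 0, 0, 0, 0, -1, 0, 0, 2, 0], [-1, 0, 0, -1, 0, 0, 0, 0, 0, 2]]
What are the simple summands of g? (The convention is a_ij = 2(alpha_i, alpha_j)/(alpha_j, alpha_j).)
The diagram associated to this matrix has two connected components: the simple roots {alpha_6, alpha_8, alpha_9} form a chain of 3 nodes with single edges (A_3), and {alpha_1, alpha_2, alpha_3, alpha_4, alpha_5, alpha_7, alpha_10} form a chain of 7 nodes with single edges (A_7). A semisimple Lie algebra decomposes uniquely as the direct sum of simple ideals, one per connected component of its Dynkin diagram, so g ≅ A_3 ⊕ A_7 (dimension 15 + 63 = 78).

A_3 (sl(4)) + A_7 (sl(8))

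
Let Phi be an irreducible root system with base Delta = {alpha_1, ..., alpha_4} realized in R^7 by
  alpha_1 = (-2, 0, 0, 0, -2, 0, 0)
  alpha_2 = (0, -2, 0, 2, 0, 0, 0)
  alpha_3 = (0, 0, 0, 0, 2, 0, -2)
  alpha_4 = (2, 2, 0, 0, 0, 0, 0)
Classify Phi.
Compute the Cartan integers a_ij = 2(alpha_i, alpha_j)/(alpha_j, alpha_j); the resulting 4x4 Cartan matrix is
[[2, 0, -1, -1], [0, 2, 0, -1], [-1, 0, 2, 0], [-1, -1, 0, 2]].
All simple roots have the same length, so the diagram is simply laced. The associated Dynkin diagram is a chain of 4 nodes with single edges (A_4), so the type is A_4 (the algebra sl(5)).

type A_4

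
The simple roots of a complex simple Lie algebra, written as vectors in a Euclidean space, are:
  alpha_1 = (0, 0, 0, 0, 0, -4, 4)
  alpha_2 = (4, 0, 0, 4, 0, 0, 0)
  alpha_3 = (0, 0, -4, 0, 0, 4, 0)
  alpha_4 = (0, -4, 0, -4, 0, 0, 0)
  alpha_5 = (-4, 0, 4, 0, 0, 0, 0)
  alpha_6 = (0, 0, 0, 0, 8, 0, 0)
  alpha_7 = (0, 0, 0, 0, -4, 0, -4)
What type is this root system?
C_7 (sp(14))

Compute the Cartan integers a_ij = 2(alpha_i, alpha_j)/(alpha_j, alpha_j); the resulting 7x7 Cartan matrix is
[[2, 0, -1, 0, 0, 0, -1], [0, 2, 0, -1, -1, 0, 0], [-1, 0, 2, 0, -1, 0, 0], [0, -1, 0, 2, 0, 0, 0], [0, -1, -1, 0, 2, 0, 0], [0, 0, 0, 0, 0, 2, -2], [-1, 0, 0, 0, 0, -1, 2]].
The roots have two lengths (squared-length ratio 2:1); the short ones are alpha_{1,2,3,4,5,7}. The associated Dynkin diagram is a chain of 7 nodes with a double edge at one end; the terminal node there is the unique long simple root (C_7), so the type is C_7 (the algebra sp(14)).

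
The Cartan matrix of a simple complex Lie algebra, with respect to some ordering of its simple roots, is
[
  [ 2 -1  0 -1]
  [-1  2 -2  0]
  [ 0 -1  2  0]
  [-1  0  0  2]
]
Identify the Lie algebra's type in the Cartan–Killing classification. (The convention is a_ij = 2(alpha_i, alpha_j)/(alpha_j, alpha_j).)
The matrix has rank 4 with 2's on the diagonal. Reading the off-diagonal entries as Dynkin edges (a single edge where a_ij = a_ji = -1; a double or triple edge where a_ij * a_ji = 2 or 3), the diagram is a chain of 4 nodes with a double edge at one end; the terminal node there is the unique short simple root (B_4). One simple-root ordering that puts it in standard form is (alpha_4, alpha_1, alpha_2, alpha_3). So the algebra is type B_4, i.e. so(9).

B_4 (so(9))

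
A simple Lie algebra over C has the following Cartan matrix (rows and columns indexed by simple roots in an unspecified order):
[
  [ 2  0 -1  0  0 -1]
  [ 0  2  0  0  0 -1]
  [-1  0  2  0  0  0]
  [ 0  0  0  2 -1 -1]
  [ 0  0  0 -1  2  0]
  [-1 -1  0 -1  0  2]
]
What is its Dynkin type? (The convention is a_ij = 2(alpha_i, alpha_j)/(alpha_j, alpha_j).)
E_6

The matrix has rank 6 with 2's on the diagonal. Reading the off-diagonal entries as Dynkin edges (a single edge where a_ij = a_ji = -1; a double or triple edge where a_ij * a_ji = 2 or 3), the diagram is a chain of 5 nodes with one extra node attached to the third node from one end (E_6). One simple-root ordering that puts it in standard form is (alpha_3, alpha_2, alpha_1, alpha_6, alpha_4, alpha_5). So the algebra is type E_6.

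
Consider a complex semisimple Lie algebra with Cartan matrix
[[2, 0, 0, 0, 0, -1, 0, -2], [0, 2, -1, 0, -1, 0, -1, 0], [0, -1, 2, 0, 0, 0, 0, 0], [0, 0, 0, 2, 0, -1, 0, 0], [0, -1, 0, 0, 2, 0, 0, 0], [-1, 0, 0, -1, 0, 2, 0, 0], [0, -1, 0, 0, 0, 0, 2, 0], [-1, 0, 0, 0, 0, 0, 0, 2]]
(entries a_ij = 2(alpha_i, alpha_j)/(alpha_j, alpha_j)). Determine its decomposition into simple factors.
type B_4 ⊕ type D_4

The diagram associated to this matrix has two connected components: the simple roots {alpha_1, alpha_4, alpha_6, alpha_8} form a chain of 4 nodes with a double edge at one end; the terminal node there is the unique short simple root (B_4), and {alpha_2, alpha_3, alpha_5, alpha_7} form a chain of 2 nodes with a fork of two nodes at one end (D_4). A semisimple Lie algebra decomposes uniquely as the direct sum of simple ideals, one per connected component of its Dynkin diagram, so g ≅ B_4 ⊕ D_4 (dimension 36 + 28 = 64).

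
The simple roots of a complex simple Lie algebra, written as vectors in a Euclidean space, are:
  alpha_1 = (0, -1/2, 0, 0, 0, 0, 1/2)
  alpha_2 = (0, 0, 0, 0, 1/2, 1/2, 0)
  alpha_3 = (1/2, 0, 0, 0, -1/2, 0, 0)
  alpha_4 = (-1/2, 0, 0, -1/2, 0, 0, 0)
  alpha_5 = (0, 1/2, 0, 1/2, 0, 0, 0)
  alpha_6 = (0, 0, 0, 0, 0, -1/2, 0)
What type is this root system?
Compute the Cartan integers a_ij = 2(alpha_i, alpha_j)/(alpha_j, alpha_j); the resulting 6x6 Cartan matrix is
[[2, 0, 0, 0, -1, 0], [0, 2, -1, 0, 0, -2], [0, -1, 2, -1, 0, 0], [0, 0, -1, 2, -1, 0], [-1, 0, 0, -1, 2, 0], [0, -1, 0, 0, 0, 2]].
The roots have two lengths (squared-length ratio 2:1); the short ones are alpha_{6}. The associated Dynkin diagram is a chain of 6 nodes with a double edge at one end; the terminal node there is the unique short simple root (B_6), so the type is B_6 (the algebra so(13)).

B_6 (so(13))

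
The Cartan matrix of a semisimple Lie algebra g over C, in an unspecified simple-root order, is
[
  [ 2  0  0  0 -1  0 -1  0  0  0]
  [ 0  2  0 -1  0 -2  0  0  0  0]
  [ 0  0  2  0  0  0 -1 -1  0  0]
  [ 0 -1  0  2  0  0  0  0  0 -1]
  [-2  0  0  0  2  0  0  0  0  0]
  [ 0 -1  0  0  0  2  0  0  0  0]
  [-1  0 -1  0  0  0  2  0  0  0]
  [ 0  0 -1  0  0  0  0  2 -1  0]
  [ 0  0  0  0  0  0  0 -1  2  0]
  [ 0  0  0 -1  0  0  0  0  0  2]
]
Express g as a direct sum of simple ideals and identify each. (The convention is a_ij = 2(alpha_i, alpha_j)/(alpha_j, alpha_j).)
B_4 + C_6

The diagram associated to this matrix has two connected components: the simple roots {alpha_2, alpha_4, alpha_6, alpha_10} form a chain of 4 nodes with a double edge at one end; the terminal node there is the unique short simple root (B_4), and {alpha_1, alpha_3, alpha_5, alpha_7, alpha_8, alpha_9} form a chain of 6 nodes with a double edge at one end; the terminal node there is the unique long simple root (C_6). A semisimple Lie algebra decomposes uniquely as the direct sum of simple ideals, one per connected component of its Dynkin diagram, so g ≅ B_4 ⊕ C_6 (dimension 36 + 78 = 114).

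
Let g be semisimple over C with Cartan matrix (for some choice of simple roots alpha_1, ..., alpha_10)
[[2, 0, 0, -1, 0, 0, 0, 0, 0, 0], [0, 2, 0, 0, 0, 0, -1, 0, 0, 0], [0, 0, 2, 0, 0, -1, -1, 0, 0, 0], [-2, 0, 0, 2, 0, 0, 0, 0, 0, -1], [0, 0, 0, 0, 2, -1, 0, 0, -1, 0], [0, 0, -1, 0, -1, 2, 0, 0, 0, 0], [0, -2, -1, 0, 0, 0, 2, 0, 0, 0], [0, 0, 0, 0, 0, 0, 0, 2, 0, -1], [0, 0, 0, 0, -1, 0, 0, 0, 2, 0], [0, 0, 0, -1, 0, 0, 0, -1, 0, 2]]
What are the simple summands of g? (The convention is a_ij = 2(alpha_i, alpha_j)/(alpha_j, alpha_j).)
The diagram associated to this matrix has two connected components: the simple roots {alpha_1, alpha_4, alpha_8, alpha_10} form a chain of 4 nodes with a double edge at one end; the terminal node there is the unique short simple root (B_4), and {alpha_2, alpha_3, alpha_5, alpha_6, alpha_7, alpha_9} form a chain of 6 nodes with a double edge at one end; the terminal node there is the unique short simple root (B_6). A semisimple Lie algebra decomposes uniquely as the direct sum of simple ideals, one per connected component of its Dynkin diagram, so g ≅ B_4 ⊕ B_6 (dimension 36 + 78 = 114).

B_4 ⊕ B_6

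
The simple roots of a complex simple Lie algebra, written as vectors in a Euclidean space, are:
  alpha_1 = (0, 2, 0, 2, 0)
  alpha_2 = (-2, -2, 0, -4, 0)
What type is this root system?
Compute the Cartan integers a_ij = 2(alpha_i, alpha_j)/(alpha_j, alpha_j); the resulting 2x2 Cartan matrix is
[[2, -1], [-3, 2]].
The roots have two lengths (squared-length ratio 3:1); the short ones are alpha_{1}. The associated Dynkin diagram is two nodes joined by a triple edge (G_2), so the type is G_2.

G_2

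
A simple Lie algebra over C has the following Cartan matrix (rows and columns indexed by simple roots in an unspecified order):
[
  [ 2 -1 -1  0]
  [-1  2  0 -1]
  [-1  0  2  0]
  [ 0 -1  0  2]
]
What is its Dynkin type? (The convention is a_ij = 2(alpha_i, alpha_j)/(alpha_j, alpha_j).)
The matrix has rank 4 with 2's on the diagonal. Reading the off-diagonal entries as Dynkin edges (a single edge where a_ij = a_ji = -1; a double or triple edge where a_ij * a_ji = 2 or 3), the diagram is a chain of 4 nodes with single edges (A_4). One simple-root ordering that puts it in standard form is (alpha_4, alpha_2, alpha_1, alpha_3). So the algebra is type A_4, i.e. sl(5).

A_4 (sl(5))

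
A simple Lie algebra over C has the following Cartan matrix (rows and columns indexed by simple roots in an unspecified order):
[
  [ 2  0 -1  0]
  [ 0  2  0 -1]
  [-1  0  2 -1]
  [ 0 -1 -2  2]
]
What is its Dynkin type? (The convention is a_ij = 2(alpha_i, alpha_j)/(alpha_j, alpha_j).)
The matrix has rank 4 with 2's on the diagonal. Reading the off-diagonal entries as Dynkin edges (a single edge where a_ij = a_ji = -1; a double or triple edge where a_ij * a_ji = 2 or 3), the diagram is a chain of 4 nodes with a double edge between the middle two (F_4). One simple-root ordering that puts it in standard form is (alpha_2, alpha_4, alpha_3, alpha_1). So the algebra is type F_4.

F4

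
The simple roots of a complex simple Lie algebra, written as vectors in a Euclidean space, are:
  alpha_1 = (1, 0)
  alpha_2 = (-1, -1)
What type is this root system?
B_2 (so(5))

Compute the Cartan integers a_ij = 2(alpha_i, alpha_j)/(alpha_j, alpha_j); the resulting 2x2 Cartan matrix is
[[2, -1], [-2, 2]].
The roots have two lengths (squared-length ratio 2:1); the short ones are alpha_{1}. The associated Dynkin diagram is a chain of 2 nodes with a double edge at one end; the terminal node there is the unique short simple root (B_2), so the type is B_2 (the algebra so(5)).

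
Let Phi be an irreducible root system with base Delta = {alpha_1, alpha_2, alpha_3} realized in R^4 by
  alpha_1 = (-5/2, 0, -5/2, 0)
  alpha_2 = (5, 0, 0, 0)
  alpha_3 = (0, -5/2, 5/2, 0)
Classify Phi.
type C_3

Compute the Cartan integers a_ij = 2(alpha_i, alpha_j)/(alpha_j, alpha_j); the resulting 3x3 Cartan matrix is
[[2, -1, -1], [-2, 2, 0], [-1, 0, 2]].
The roots have two lengths (squared-length ratio 2:1); the short ones are alpha_{1,3}. The associated Dynkin diagram is a chain of 3 nodes with a double edge at one end; the terminal node there is the unique long simple root (C_3), so the type is C_3 (the algebra sp(6)).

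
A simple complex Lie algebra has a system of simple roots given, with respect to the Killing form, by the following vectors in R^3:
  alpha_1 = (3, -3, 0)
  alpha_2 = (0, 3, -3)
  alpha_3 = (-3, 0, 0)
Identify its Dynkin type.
B3

Compute the Cartan integers a_ij = 2(alpha_i, alpha_j)/(alpha_j, alpha_j); the resulting 3x3 Cartan matrix is
[[2, -1, -2], [-1, 2, 0], [-1, 0, 2]].
The roots have two lengths (squared-length ratio 2:1); the short ones are alpha_{3}. The associated Dynkin diagram is a chain of 3 nodes with a double edge at one end; the terminal node there is the unique short simple root (B_3), so the type is B_3 (the algebra so(7)).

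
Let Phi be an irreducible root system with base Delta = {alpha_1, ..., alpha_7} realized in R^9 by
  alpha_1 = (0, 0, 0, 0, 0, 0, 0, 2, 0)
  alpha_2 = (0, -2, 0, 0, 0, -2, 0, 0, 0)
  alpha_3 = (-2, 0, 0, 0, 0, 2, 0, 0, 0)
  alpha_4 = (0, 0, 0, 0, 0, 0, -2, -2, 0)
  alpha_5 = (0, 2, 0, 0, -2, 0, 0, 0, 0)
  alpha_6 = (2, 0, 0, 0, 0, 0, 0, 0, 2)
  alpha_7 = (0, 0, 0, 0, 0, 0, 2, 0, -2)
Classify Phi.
B7

Compute the Cartan integers a_ij = 2(alpha_i, alpha_j)/(alpha_j, alpha_j); the resulting 7x7 Cartan matrix is
[[2, 0, 0, -1, 0, 0, 0], [0, 2, -1, 0, -1, 0, 0], [0, -1, 2, 0, 0, -1, 0], [-2, 0, 0, 2, 0, 0, -1], [0, -1, 0, 0, 2, 0, 0], [0, 0, -1, 0, 0, 2, -1], [0, 0, 0, -1, 0, -1, 2]].
The roots have two lengths (squared-length ratio 2:1); the short ones are alpha_{1}. The associated Dynkin diagram is a chain of 7 nodes with a double edge at one end; the terminal node there is the unique short simple root (B_7), so the type is B_7 (the algebra so(15)).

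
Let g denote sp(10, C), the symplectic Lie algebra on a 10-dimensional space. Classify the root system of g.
C_5

This is sp(10), which has dimension 10(10+1)/2 = 55 and rank 10/2 = 5. In the classification of classical Lie algebras, the symplectic algebra sp(2n) has type C_n; here n = 5, so the Dynkin diagram is a chain of 5 nodes with a double edge at one end; the terminal node there is the unique long simple root (C_5). Hence the type is C_5.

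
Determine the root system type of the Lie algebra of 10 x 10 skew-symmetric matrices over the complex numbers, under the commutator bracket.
This is so(10) with 10 even, which has dimension 10(10-1)/2 = 45 and rank 10/2 = 5. In the classification of classical Lie algebras, the orthogonal algebra so(2n) in an even number of variables has type D_n; here n = 5, so the Dynkin diagram is a chain of 3 nodes with a fork of two nodes at one end (D_5). Hence the type is D_5.

D_5 (so(10))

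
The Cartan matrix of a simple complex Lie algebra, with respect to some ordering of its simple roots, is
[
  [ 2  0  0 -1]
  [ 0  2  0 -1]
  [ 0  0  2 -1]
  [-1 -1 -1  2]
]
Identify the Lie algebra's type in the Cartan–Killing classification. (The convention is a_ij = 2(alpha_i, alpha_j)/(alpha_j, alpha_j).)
D_4 (so(8))

The matrix has rank 4 with 2's on the diagonal. Reading the off-diagonal entries as Dynkin edges (a single edge where a_ij = a_ji = -1; a double or triple edge where a_ij * a_ji = 2 or 3), the diagram is a chain of 2 nodes with a fork of two nodes at one end (D_4). One simple-root ordering that puts it in standard form is (alpha_2, alpha_4, alpha_1, alpha_3). So the algebra is type D_4, i.e. so(8).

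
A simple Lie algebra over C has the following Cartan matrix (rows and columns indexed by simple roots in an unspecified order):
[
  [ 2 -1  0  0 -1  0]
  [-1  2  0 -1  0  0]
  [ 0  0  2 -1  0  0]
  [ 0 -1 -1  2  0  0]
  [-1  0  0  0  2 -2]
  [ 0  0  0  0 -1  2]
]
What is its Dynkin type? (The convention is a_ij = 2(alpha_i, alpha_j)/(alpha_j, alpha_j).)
B_6 (so(13))

The matrix has rank 6 with 2's on the diagonal. Reading the off-diagonal entries as Dynkin edges (a single edge where a_ij = a_ji = -1; a double or triple edge where a_ij * a_ji = 2 or 3), the diagram is a chain of 6 nodes with a double edge at one end; the terminal node there is the unique short simple root (B_6). One simple-root ordering that puts it in standard form is (alpha_3, alpha_4, alpha_2, alpha_1, alpha_5, alpha_6). So the algebra is type B_6, i.e. so(13).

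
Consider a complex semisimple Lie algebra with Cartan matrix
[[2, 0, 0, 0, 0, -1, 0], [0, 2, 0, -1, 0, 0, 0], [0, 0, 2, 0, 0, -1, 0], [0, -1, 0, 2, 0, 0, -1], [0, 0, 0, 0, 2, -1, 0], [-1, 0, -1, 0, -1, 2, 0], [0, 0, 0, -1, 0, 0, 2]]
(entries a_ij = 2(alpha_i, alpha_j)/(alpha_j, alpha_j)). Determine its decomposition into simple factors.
A_3 (sl(4)) + D_4 (so(8))

The diagram associated to this matrix has two connected components: the simple roots {alpha_2, alpha_4, alpha_7} form a chain of 3 nodes with single edges (A_3), and {alpha_1, alpha_3, alpha_5, alpha_6} form a chain of 2 nodes with a fork of two nodes at one end (D_4). A semisimple Lie algebra decomposes uniquely as the direct sum of simple ideals, one per connected component of its Dynkin diagram, so g ≅ A_3 ⊕ D_4 (dimension 15 + 28 = 43).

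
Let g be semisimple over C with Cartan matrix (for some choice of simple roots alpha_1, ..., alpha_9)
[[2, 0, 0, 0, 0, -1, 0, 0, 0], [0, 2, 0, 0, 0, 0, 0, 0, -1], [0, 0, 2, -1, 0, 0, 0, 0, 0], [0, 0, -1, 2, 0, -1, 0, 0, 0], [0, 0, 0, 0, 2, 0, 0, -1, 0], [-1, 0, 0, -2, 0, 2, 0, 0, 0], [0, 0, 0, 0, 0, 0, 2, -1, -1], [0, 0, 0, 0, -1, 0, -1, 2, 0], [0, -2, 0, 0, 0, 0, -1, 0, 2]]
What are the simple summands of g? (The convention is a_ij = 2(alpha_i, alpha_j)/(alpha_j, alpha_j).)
B5 ⊕ F4

The diagram associated to this matrix has two connected components: the simple roots {alpha_2, alpha_5, alpha_7, alpha_8, alpha_9} form a chain of 5 nodes with a double edge at one end; the terminal node there is the unique short simple root (B_5), and {alpha_1, alpha_3, alpha_4, alpha_6} form a chain of 4 nodes with a double edge between the middle two (F_4). A semisimple Lie algebra decomposes uniquely as the direct sum of simple ideals, one per connected component of its Dynkin diagram, so g ≅ B_5 ⊕ F_4 (dimension 55 + 52 = 107).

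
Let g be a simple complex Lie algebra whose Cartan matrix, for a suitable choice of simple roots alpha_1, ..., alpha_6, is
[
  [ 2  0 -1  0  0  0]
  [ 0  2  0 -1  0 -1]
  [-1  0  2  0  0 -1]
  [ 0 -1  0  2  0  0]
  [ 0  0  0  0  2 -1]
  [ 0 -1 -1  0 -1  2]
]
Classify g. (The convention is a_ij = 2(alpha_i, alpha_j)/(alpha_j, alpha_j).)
The matrix has rank 6 with 2's on the diagonal. Reading the off-diagonal entries as Dynkin edges (a single edge where a_ij = a_ji = -1; a double or triple edge where a_ij * a_ji = 2 or 3), the diagram is a chain of 5 nodes with one extra node attached to the third node from one end (E_6). One simple-root ordering that puts it in standard form is (alpha_1, alpha_5, alpha_3, alpha_6, alpha_2, alpha_4). So the algebra is type E_6.

E_6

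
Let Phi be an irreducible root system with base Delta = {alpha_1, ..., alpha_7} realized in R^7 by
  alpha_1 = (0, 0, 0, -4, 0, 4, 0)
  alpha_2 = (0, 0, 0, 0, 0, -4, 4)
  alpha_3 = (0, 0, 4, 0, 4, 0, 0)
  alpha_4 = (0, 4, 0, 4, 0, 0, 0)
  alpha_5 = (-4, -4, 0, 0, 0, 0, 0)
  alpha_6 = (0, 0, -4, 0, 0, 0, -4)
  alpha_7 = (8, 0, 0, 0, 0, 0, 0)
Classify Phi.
C_7

Compute the Cartan integers a_ij = 2(alpha_i, alpha_j)/(alpha_j, alpha_j); the resulting 7x7 Cartan matrix is
[[2, -1, 0, -1, 0, 0, 0], [-1, 2, 0, 0, 0, -1, 0], [0, 0, 2, 0, 0, -1, 0], [-1, 0, 0, 2, -1, 0, 0], [0, 0, 0, -1, 2, 0, -1], [0, -1, -1, 0, 0, 2, 0], [0, 0, 0, 0, -2, 0, 2]].
The roots have two lengths (squared-length ratio 2:1); the short ones are alpha_{1,2,3,4,5,6}. The associated Dynkin diagram is a chain of 7 nodes with a double edge at one end; the terminal node there is the unique long simple root (C_7), so the type is C_7 (the algebra sp(14)).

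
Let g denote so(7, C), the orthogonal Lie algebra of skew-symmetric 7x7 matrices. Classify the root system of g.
This is so(7) with 7 odd, which has dimension 7(7-1)/2 = 21 and rank (7-1)/2 = 3. In the classification of classical Lie algebras, the orthogonal algebra so(2n+1) in an odd number of variables has type B_n; here n = 3, so the Dynkin diagram is a chain of 3 nodes with a double edge at one end; the terminal node there is the unique short simple root (B_3). Hence the type is B_3.

B_3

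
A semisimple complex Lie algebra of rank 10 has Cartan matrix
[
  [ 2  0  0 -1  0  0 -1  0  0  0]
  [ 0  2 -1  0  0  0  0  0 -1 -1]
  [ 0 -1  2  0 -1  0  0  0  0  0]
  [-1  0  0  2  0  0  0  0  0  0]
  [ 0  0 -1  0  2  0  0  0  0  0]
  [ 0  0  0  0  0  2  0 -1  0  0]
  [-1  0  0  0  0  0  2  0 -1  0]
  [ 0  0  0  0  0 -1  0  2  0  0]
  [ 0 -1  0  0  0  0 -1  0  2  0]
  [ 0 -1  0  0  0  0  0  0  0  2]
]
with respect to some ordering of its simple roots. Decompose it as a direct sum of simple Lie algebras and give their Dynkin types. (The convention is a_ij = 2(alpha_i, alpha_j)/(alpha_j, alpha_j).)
A2 ⊕ E8

The diagram associated to this matrix has two connected components: the simple roots {alpha_6, alpha_8} form a chain of 2 nodes with single edges (A_2), and {alpha_1, alpha_2, alpha_3, alpha_4, alpha_5, alpha_7, alpha_9, alpha_10} form a chain of 7 nodes with one extra node attached to the third node from one end (E_8). A semisimple Lie algebra decomposes uniquely as the direct sum of simple ideals, one per connected component of its Dynkin diagram, so g ≅ A_2 ⊕ E_8 (dimension 8 + 248 = 256).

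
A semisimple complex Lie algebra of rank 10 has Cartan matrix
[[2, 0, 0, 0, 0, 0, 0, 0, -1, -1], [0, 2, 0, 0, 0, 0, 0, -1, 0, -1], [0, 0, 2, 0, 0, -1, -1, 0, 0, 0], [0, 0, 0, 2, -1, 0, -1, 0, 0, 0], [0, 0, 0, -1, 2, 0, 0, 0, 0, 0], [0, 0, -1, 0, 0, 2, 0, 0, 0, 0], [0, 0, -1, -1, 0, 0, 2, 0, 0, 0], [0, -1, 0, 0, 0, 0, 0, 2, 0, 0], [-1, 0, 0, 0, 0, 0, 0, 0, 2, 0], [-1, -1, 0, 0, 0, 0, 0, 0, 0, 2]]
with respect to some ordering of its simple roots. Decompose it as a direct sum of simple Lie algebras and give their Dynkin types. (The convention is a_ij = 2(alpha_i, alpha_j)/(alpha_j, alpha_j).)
A5 + A5

The diagram associated to this matrix has two connected components: the simple roots {alpha_3, alpha_4, alpha_5, alpha_6, alpha_7} form a chain of 5 nodes with single edges (A_5), and {alpha_1, alpha_2, alpha_8, alpha_9, alpha_10} form a chain of 5 nodes with single edges (A_5). A semisimple Lie algebra decomposes uniquely as the direct sum of simple ideals, one per connected component of its Dynkin diagram, so g ≅ A_5 ⊕ A_5 (dimension 35 + 35 = 70).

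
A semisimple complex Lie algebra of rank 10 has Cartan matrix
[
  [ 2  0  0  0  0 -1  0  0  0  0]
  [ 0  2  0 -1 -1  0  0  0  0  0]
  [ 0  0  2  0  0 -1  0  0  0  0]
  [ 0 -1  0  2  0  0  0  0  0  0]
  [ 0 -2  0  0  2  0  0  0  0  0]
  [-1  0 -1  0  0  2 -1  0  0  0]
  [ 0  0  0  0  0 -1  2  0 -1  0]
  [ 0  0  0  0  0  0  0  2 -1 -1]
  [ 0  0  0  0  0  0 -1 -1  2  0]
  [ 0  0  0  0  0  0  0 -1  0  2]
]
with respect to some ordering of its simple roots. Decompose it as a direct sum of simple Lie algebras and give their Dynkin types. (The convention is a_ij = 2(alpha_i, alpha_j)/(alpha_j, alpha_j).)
The diagram associated to this matrix has two connected components: the simple roots {alpha_2, alpha_4, alpha_5} form a chain of 3 nodes with a double edge at one end; the terminal node there is the unique long simple root (C_3), and {alpha_1, alpha_3, alpha_6, alpha_7, alpha_8, alpha_9, alpha_10} form a chain of 5 nodes with a fork of two nodes at one end (D_7). A semisimple Lie algebra decomposes uniquely as the direct sum of simple ideals, one per connected component of its Dynkin diagram, so g ≅ C_3 ⊕ D_7 (dimension 21 + 91 = 112).

C_3 + D_7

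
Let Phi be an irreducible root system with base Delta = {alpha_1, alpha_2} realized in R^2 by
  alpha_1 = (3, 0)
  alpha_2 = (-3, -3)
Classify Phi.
B2

Compute the Cartan integers a_ij = 2(alpha_i, alpha_j)/(alpha_j, alpha_j); the resulting 2x2 Cartan matrix is
[[2, -1], [-2, 2]].
The roots have two lengths (squared-length ratio 2:1); the short ones are alpha_{1}. The associated Dynkin diagram is a chain of 2 nodes with a double edge at one end; the terminal node there is the unique short simple root (B_2), so the type is B_2 (the algebra so(5)).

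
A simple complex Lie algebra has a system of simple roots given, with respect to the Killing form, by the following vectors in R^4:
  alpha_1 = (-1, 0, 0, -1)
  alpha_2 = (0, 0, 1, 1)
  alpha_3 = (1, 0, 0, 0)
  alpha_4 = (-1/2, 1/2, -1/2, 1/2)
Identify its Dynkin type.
F4

Compute the Cartan integers a_ij = 2(alpha_i, alpha_j)/(alpha_j, alpha_j); the resulting 4x4 Cartan matrix is
[[2, -1, -2, 0], [-1, 2, 0, 0], [-1, 0, 2, -1], [0, 0, -1, 2]].
The roots have two lengths (squared-length ratio 2:1); the short ones are alpha_{3,4}. The associated Dynkin diagram is a chain of 4 nodes with a double edge between the middle two (F_4), so the type is F_4.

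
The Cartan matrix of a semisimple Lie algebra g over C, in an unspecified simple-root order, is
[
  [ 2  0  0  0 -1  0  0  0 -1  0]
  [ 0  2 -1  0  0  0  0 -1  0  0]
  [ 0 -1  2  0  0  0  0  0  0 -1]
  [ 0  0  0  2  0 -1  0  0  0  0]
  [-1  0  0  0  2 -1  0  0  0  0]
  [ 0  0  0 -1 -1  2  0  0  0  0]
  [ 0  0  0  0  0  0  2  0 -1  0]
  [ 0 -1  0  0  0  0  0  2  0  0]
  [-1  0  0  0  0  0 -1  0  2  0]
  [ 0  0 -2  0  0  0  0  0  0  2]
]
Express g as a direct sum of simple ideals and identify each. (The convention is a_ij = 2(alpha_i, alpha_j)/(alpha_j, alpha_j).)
type A_6 ⊕ type C_4

The diagram associated to this matrix has two connected components: the simple roots {alpha_1, alpha_4, alpha_5, alpha_6, alpha_7, alpha_9} form a chain of 6 nodes with single edges (A_6), and {alpha_2, alpha_3, alpha_8, alpha_10} form a chain of 4 nodes with a double edge at one end; the terminal node there is the unique long simple root (C_4). A semisimple Lie algebra decomposes uniquely as the direct sum of simple ideals, one per connected component of its Dynkin diagram, so g ≅ A_6 ⊕ C_4 (dimension 48 + 36 = 84).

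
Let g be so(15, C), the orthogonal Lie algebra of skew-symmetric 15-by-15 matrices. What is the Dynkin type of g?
This is so(15) with 15 odd, which has dimension 15(15-1)/2 = 105 and rank (15-1)/2 = 7. In the classification of classical Lie algebras, the orthogonal algebra so(2n+1) in an odd number of variables has type B_n; here n = 7, so the Dynkin diagram is a chain of 7 nodes with a double edge at one end; the terminal node there is the unique short simple root (B_7). Hence the type is B_7.

B7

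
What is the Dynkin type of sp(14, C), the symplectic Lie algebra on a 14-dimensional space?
This is sp(14), which has dimension 14(14+1)/2 = 105 and rank 14/2 = 7. In the classification of classical Lie algebras, the symplectic algebra sp(2n) has type C_n; here n = 7, so the Dynkin diagram is a chain of 7 nodes with a double edge at one end; the terminal node there is the unique long simple root (C_7). Hence the type is C_7.

C7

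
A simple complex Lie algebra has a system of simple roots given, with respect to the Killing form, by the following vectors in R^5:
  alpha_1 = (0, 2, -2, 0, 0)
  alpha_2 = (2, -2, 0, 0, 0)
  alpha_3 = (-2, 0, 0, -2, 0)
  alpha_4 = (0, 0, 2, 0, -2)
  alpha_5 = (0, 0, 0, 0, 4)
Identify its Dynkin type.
type C_5

Compute the Cartan integers a_ij = 2(alpha_i, alpha_j)/(alpha_j, alpha_j); the resulting 5x5 Cartan matrix is
[[2, -1, 0, -1, 0], [-1, 2, -1, 0, 0], [0, -1, 2, 0, 0], [-1, 0, 0, 2, -1], [0, 0, 0, -2, 2]].
The roots have two lengths (squared-length ratio 2:1); the short ones are alpha_{1,2,3,4}. The associated Dynkin diagram is a chain of 5 nodes with a double edge at one end; the terminal node there is the unique long simple root (C_5), so the type is C_5 (the algebra sp(10)).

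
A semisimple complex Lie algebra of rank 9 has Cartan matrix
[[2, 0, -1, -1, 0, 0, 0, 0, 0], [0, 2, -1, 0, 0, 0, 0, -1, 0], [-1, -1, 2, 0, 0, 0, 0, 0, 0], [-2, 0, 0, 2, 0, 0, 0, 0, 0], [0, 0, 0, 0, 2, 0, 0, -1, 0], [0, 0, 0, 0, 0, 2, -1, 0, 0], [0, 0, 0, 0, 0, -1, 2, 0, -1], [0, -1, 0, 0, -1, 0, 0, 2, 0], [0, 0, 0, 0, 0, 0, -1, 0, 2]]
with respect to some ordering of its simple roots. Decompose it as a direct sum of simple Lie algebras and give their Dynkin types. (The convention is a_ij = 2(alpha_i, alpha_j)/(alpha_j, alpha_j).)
A_3 ⊕ C_6

The diagram associated to this matrix has two connected components: the simple roots {alpha_6, alpha_7, alpha_9} form a chain of 3 nodes with single edges (A_3), and {alpha_1, alpha_2, alpha_3, alpha_4, alpha_5, alpha_8} form a chain of 6 nodes with a double edge at one end; the terminal node there is the unique long simple root (C_6). A semisimple Lie algebra decomposes uniquely as the direct sum of simple ideals, one per connected component of its Dynkin diagram, so g ≅ A_3 ⊕ C_6 (dimension 15 + 78 = 93).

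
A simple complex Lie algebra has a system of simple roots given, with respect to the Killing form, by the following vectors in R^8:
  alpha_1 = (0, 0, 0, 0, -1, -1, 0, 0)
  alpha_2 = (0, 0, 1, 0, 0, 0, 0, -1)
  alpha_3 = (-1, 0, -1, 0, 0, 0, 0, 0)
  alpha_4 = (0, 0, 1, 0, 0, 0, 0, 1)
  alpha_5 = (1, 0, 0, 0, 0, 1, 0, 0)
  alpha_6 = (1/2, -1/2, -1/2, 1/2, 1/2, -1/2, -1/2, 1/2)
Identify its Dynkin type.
Compute the Cartan integers a_ij = 2(alpha_i, alpha_j)/(alpha_j, alpha_j); the resulting 6x6 Cartan matrix is
[[2, 0, 0, 0, -1, 0], [0, 2, -1, 0, 0, -1], [0, -1, 2, -1, -1, 0], [0, 0, -1, 2, 0, 0], [-1, 0, -1, 0, 2, 0], [0, -1, 0, 0, 0, 2]].
All simple roots have the same length, so the diagram is simply laced. The associated Dynkin diagram is a chain of 5 nodes with one extra node attached to the third node from one end (E_6), so the type is E_6.

E_6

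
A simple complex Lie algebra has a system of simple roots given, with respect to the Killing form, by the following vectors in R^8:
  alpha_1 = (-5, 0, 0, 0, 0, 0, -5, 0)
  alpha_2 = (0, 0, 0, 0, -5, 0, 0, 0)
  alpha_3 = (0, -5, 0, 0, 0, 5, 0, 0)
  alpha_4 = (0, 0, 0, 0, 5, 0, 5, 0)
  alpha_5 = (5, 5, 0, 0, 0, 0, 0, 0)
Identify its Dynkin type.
Compute the Cartan integers a_ij = 2(alpha_i, alpha_j)/(alpha_j, alpha_j); the resulting 5x5 Cartan matrix is
[[2, 0, 0, -1, -1], [0, 2, 0, -1, 0], [0, 0, 2, 0, -1], [-1, -2, 0, 2, 0], [-1, 0, -1, 0, 2]].
The roots have two lengths (squared-length ratio 2:1); the short ones are alpha_{2}. The associated Dynkin diagram is a chain of 5 nodes with a double edge at one end; the terminal node there is the unique short simple root (B_5), so the type is B_5 (the algebra so(11)).

B_5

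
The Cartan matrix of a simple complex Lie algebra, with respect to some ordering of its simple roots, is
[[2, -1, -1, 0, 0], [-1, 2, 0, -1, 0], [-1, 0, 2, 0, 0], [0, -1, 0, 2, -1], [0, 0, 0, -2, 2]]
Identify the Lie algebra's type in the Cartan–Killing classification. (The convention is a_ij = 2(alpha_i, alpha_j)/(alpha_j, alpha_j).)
C_5

The matrix has rank 5 with 2's on the diagonal. Reading the off-diagonal entries as Dynkin edges (a single edge where a_ij = a_ji = -1; a double or triple edge where a_ij * a_ji = 2 or 3), the diagram is a chain of 5 nodes with a double edge at one end; the terminal node there is the unique long simple root (C_5). One simple-root ordering that puts it in standard form is (alpha_3, alpha_1, alpha_2, alpha_4, alpha_5). So the algebra is type C_5, i.e. sp(10).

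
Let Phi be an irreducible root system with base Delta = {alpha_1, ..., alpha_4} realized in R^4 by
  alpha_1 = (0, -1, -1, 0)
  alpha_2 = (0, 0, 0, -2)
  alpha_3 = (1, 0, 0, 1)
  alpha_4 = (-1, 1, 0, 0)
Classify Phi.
C_4 (sp(8))

Compute the Cartan integers a_ij = 2(alpha_i, alpha_j)/(alpha_j, alpha_j); the resulting 4x4 Cartan matrix is
[[2, 0, 0, -1], [0, 2, -2, 0], [0, -1, 2, -1], [-1, 0, -1, 2]].
The roots have two lengths (squared-length ratio 2:1); the short ones are alpha_{1,3,4}. The associated Dynkin diagram is a chain of 4 nodes with a double edge at one end; the terminal node there is the unique long simple root (C_4), so the type is C_4 (the algebra sp(8)).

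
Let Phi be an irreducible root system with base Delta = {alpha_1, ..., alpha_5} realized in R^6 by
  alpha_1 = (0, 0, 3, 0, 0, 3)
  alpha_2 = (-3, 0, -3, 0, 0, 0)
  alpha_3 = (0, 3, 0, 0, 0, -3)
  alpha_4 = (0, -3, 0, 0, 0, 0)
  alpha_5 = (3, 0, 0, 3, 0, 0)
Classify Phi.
type B_5

Compute the Cartan integers a_ij = 2(alpha_i, alpha_j)/(alpha_j, alpha_j); the resulting 5x5 Cartan matrix is
[[2, -1, -1, 0, 0], [-1, 2, 0, 0, -1], [-1, 0, 2, -2, 0], [0, 0, -1, 2, 0], [0, -1, 0, 0, 2]].
The roots have two lengths (squared-length ratio 2:1); the short ones are alpha_{4}. The associated Dynkin diagram is a chain of 5 nodes with a double edge at one end; the terminal node there is the unique short simple root (B_5), so the type is B_5 (the algebra so(11)).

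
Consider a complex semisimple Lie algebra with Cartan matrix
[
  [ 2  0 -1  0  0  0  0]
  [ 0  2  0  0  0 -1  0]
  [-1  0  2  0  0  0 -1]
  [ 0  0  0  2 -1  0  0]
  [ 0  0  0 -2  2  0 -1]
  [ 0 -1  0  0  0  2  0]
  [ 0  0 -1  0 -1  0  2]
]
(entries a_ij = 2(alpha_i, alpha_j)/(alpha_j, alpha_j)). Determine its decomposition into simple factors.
A2 + B5

The diagram associated to this matrix has two connected components: the simple roots {alpha_2, alpha_6} form a chain of 2 nodes with single edges (A_2), and {alpha_1, alpha_3, alpha_4, alpha_5, alpha_7} form a chain of 5 nodes with a double edge at one end; the terminal node there is the unique short simple root (B_5). A semisimple Lie algebra decomposes uniquely as the direct sum of simple ideals, one per connected component of its Dynkin diagram, so g ≅ A_2 ⊕ B_5 (dimension 8 + 55 = 63).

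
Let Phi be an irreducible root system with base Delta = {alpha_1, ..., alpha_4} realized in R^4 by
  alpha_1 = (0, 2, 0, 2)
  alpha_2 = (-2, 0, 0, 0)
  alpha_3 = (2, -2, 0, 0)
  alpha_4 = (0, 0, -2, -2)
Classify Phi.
Compute the Cartan integers a_ij = 2(alpha_i, alpha_j)/(alpha_j, alpha_j); the resulting 4x4 Cartan matrix is
[[2, 0, -1, -1], [0, 2, -1, 0], [-1, -2, 2, 0], [-1, 0, 0, 2]].
The roots have two lengths (squared-length ratio 2:1); the short ones are alpha_{2}. The associated Dynkin diagram is a chain of 4 nodes with a double edge at one end; the terminal node there is the unique short simple root (B_4), so the type is B_4 (the algebra so(9)).

type B_4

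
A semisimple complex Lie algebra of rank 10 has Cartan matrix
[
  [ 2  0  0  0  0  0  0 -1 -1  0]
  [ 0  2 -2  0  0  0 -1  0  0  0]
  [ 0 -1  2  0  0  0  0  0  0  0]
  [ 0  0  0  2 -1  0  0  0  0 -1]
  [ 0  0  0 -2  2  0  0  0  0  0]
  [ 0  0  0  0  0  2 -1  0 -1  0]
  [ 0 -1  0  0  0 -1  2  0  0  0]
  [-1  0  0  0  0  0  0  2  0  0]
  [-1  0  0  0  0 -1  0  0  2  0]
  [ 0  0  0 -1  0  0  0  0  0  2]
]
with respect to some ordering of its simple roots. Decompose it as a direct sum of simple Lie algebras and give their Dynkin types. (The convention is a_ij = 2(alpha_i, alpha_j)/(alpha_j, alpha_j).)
The diagram associated to this matrix has two connected components: the simple roots {alpha_1, alpha_2, alpha_3, alpha_6, alpha_7, alpha_8, alpha_9} form a chain of 7 nodes with a double edge at one end; the terminal node there is the unique short simple root (B_7), and {alpha_4, alpha_5, alpha_10} form a chain of 3 nodes with a double edge at one end; the terminal node there is the unique long simple root (C_3). A semisimple Lie algebra decomposes uniquely as the direct sum of simple ideals, one per connected component of its Dynkin diagram, so g ≅ B_7 ⊕ C_3 (dimension 105 + 21 = 126).

B7 + C3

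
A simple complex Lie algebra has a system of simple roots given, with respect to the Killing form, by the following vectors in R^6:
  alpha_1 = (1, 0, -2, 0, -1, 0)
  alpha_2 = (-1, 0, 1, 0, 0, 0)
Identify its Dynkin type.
G_2

Compute the Cartan integers a_ij = 2(alpha_i, alpha_j)/(alpha_j, alpha_j); the resulting 2x2 Cartan matrix is
[[2, -3], [-1, 2]].
The roots have two lengths (squared-length ratio 3:1); the short ones are alpha_{2}. The associated Dynkin diagram is two nodes joined by a triple edge (G_2), so the type is G_2.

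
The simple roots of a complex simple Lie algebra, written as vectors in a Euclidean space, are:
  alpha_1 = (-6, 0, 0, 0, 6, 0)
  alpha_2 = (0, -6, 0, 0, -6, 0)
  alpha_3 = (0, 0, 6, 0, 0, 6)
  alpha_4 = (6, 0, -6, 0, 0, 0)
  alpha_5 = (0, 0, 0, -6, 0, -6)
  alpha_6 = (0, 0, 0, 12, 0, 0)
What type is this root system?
C_6

Compute the Cartan integers a_ij = 2(alpha_i, alpha_j)/(alpha_j, alpha_j); the resulting 6x6 Cartan matrix is
[[2, -1, 0, -1, 0, 0], [-1, 2, 0, 0, 0, 0], [0, 0, 2, -1, -1, 0], [-1, 0, -1, 2, 0, 0], [0, 0, -1, 0, 2, -1], [0, 0, 0, 0, -2, 2]].
The roots have two lengths (squared-length ratio 2:1); the short ones are alpha_{1,2,3,4,5}. The associated Dynkin diagram is a chain of 6 nodes with a double edge at one end; the terminal node there is the unique long simple root (C_6), so the type is C_6 (the algebra sp(12)).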